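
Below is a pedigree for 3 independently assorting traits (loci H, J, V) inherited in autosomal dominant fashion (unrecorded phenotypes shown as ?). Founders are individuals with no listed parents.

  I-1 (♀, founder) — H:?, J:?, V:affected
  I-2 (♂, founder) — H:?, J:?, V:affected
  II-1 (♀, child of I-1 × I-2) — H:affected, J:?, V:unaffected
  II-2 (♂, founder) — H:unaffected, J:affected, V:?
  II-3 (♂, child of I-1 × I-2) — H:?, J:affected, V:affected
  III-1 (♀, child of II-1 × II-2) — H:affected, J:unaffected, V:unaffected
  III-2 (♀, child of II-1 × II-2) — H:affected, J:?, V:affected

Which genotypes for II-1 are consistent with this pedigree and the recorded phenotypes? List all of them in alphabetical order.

II-1 ∈ {HH Jj vv, HH jj vv, Hh Jj vv, Hh jj vv}

H/I-1 ? ·: hh|Hh|HH
H/I-2 ? ·: hh|Hh|HH
H/II-1 aff I-1×I-2: Hh|HH
H/II-2 un ·: hh
H/II-3 ? I-1×I-2: hh|Hh|HH
H/III-1 aff II-1×II-2: Hh
H/III-2 aff II-1×II-2: Hh
⇒ H over [I-1,I-2,II-1,II-2,II-3,III-1,III-2]: 21 consistent
J/I-1 ? ·: jj|Jj|JJ
J/I-2 ? ·: jj|Jj|JJ
J/II-1 ? I-1×I-2: jj|Jj
J/II-2 aff ·: Jj
J/II-3 aff I-1×I-2: Jj|JJ
J/III-1 un II-1×II-2: jj
J/III-2 ? II-1×II-2: jj|Jj|JJ
⇒ J over [I-1,I-2,II-1,II-2,II-3,III-1,III-2]: 38 consistent
V/I-1 aff ·: Vv
V/I-2 aff ·: Vv
V/II-1 un I-1×I-2: vv
V/II-2 ? ·: Vv
V/II-3 aff I-1×I-2: Vv|VV
V/III-1 un II-1×II-2: vv
V/III-2 aff II-1×II-2: Vv
⇒ V over [I-1,I-2,II-1,II-2,II-3,III-1,III-2]: 2 consistent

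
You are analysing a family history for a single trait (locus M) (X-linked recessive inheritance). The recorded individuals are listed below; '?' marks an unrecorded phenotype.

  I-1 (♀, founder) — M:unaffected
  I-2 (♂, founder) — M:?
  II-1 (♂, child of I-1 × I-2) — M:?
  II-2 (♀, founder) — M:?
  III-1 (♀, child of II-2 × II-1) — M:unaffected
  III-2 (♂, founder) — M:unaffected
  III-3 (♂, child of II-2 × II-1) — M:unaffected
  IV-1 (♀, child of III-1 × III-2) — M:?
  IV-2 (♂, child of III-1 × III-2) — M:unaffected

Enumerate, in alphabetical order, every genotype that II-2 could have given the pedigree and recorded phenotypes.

M/I-1 un ·: X^MX^M|X^MX^m
M/I-2 ? ·: X^MY|X^mY
M/II-1 ? I-1×I-2: X^MY|X^mY
M/II-2 ? ·: X^MX^M|X^MX^m
M/III-1 un II-2×II-1: X^MX^M|X^MX^m
M/III-2 un ·: X^MY
M/III-3 un II-2×II-1: X^MY
M/IV-1 ? III-1×III-2: X^MX^M|X^MX^m
M/IV-2 un III-1×III-2: X^MY
⇒ M over [I-1,I-2,II-1,II-2,III-1,III-2,III-3,IV-1,IV-2]: 24 consistent

II-2 ∈ {X^MX^M, X^MX^m}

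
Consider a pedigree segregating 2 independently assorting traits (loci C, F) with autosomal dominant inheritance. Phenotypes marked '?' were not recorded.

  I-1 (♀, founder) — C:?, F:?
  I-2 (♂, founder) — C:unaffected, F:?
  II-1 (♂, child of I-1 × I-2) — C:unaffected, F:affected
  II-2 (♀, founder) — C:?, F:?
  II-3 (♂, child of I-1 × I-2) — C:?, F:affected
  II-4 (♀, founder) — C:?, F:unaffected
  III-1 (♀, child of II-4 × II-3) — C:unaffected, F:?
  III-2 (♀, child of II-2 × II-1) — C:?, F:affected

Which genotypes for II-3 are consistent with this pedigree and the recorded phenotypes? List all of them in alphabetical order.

C/I-1 ? ·: cc|Cc
C/I-2 un ·: cc
C/II-1 un I-1×I-2: cc
C/II-2 ? ·: cc|Cc|CC
C/II-3 ? I-1×I-2: cc|Cc
C/II-4 ? ·: cc|Cc
C/III-1 un II-4×II-3: cc
C/III-2 ? II-2×II-1: cc|Cc
⇒ C over [I-1,I-2,II-1,II-2,II-3,II-4,III-1,III-2]: 24 consistent
F/I-1 ? ·: ff|Ff|FF
F/I-2 ? ·: ff|Ff|FF
F/II-1 aff I-1×I-2: Ff|FF
F/II-2 ? ·: ff|Ff|FF
F/II-3 aff I-1×I-2: Ff|FF
F/II-4 un ·: ff
F/III-1 ? II-4×II-3: ff|Ff
F/III-2 aff II-2×II-1: Ff|FF
⇒ F over [I-1,I-2,II-1,II-2,II-3,II-4,III-1,III-2]: 125 consistent

II-3 ∈ {Cc FF, Cc Ff, cc FF, cc Ff}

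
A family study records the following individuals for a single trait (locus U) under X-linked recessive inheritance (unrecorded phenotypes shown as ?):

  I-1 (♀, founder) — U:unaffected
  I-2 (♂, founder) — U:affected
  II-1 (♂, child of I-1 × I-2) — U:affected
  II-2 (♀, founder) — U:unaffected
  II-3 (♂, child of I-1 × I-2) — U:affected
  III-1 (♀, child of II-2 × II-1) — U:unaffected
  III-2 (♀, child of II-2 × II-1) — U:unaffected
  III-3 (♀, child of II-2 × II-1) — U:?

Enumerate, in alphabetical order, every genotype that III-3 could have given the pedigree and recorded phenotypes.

U/I-1 un ·: X^UX^u
U/I-2 aff ·: X^uY
U/II-1 aff I-1×I-2: X^uY
U/II-2 un ·: X^UX^U|X^UX^u
U/II-3 aff I-1×I-2: X^uY
U/III-1 un II-2×II-1: X^UX^u
U/III-2 un II-2×II-1: X^UX^u
U/III-3 ? II-2×II-1: X^UX^u|X^uX^u
⇒ U over [I-1,I-2,II-1,II-2,II-3,III-1,III-2,III-3]: 3 consistent

III-3 ∈ {X^UX^u, X^uX^u}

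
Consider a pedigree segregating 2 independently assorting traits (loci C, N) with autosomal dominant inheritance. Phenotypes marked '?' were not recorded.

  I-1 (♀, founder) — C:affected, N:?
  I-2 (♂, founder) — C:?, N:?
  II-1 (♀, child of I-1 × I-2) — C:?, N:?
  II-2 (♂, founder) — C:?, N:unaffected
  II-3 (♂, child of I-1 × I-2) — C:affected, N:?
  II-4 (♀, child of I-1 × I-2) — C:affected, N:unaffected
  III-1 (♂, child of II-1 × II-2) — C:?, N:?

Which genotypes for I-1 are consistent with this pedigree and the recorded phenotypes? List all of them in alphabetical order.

C/I-1 aff ·: Cc|CC
C/I-2 ? ·: cc|Cc|CC
C/II-1 ? I-1×I-2: cc|Cc|CC
C/II-2 ? ·: cc|Cc|CC
C/II-3 aff I-1×I-2: Cc|CC
C/II-4 aff I-1×I-2: Cc|CC
C/III-1 ? II-1×II-2: cc|Cc|CC
⇒ C over [I-1,I-2,II-1,II-2,II-3,II-4,III-1]: 170 consistent
N/I-1 ? ·: nn|Nn
N/I-2 ? ·: nn|Nn
N/II-1 ? I-1×I-2: nn|Nn|NN
N/II-2 un ·: nn
N/II-3 ? I-1×I-2: nn|Nn|NN
N/II-4 un I-1×I-2: nn
N/III-1 ? II-1×II-2: nn|Nn
⇒ N over [I-1,I-2,II-1,II-2,II-3,II-4,III-1]: 25 consistent

I-1 ∈ {CC Nn, CC nn, Cc Nn, Cc nn}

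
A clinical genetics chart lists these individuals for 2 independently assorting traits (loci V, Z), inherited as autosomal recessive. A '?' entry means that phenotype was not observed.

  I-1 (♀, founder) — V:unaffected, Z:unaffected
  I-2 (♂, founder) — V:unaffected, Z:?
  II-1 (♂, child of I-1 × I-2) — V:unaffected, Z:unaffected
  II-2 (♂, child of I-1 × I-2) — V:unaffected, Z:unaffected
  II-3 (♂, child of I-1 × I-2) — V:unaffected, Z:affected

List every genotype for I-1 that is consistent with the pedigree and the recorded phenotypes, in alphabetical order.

V/I-1 un ·: VV|Vv
V/I-2 un ·: VV|Vv
V/II-1 un I-1×I-2: VV|Vv
V/II-2 un I-1×I-2: VV|Vv
V/II-3 un I-1×I-2: VV|Vv
⇒ V over [I-1,I-2,II-1,II-2,II-3]: 25 consistent
Z/I-1 un ·: Zz
Z/I-2 ? ·: Zz|zz
Z/II-1 un I-1×I-2: ZZ|Zz
Z/II-2 un I-1×I-2: ZZ|Zz
Z/II-3 aff I-1×I-2: zz
⇒ Z over [I-1,I-2,II-1,II-2,II-3]: 5 consistent

I-1 ∈ {VV Zz, Vv Zz}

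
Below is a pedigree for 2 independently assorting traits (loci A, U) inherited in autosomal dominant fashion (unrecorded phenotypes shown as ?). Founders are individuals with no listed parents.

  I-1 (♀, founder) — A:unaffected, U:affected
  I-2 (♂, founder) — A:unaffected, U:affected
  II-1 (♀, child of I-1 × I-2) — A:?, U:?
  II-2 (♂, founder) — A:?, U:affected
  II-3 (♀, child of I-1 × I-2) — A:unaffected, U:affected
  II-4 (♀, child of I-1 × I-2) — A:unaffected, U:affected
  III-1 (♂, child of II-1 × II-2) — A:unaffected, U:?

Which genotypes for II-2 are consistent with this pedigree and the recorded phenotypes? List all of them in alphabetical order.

II-2 ∈ {Aa UU, Aa Uu, aa UU, aa Uu}

A/I-1 un ·: aa
A/I-2 un ·: aa
A/II-1 ? I-1×I-2: aa
A/II-2 ? ·: aa|Aa
A/II-3 un I-1×I-2: aa
A/II-4 un I-1×I-2: aa
A/III-1 un II-1×II-2: aa
⇒ A over [I-1,I-2,II-1,II-2,II-3,II-4,III-1]: 2 consistent
U/I-1 aff ·: Uu|UU
U/I-2 aff ·: Uu|UU
U/II-1 ? I-1×I-2: uu|Uu|UU
U/II-2 aff ·: Uu|UU
U/II-3 aff I-1×I-2: Uu|UU
U/II-4 aff I-1×I-2: Uu|UU
U/III-1 ? II-1×II-2: uu|Uu|UU
⇒ U over [I-1,I-2,II-1,II-2,II-3,II-4,III-1]: 111 consistent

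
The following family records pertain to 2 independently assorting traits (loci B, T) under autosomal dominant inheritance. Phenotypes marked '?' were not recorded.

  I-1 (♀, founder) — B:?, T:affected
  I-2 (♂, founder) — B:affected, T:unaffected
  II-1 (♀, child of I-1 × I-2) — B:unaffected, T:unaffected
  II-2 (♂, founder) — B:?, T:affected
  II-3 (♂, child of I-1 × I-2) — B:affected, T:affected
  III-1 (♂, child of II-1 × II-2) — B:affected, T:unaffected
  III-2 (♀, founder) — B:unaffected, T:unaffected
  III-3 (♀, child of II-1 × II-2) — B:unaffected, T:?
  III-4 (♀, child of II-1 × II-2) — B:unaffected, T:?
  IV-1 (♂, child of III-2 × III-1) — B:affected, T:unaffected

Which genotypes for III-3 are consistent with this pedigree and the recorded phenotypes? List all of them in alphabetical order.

III-3 ∈ {bb Tt, bb tt}

B/I-1 ? ·: bb|Bb
B/I-2 aff ·: Bb
B/II-1 un I-1×I-2: bb
B/II-2 ? ·: Bb
B/II-3 aff I-1×I-2: Bb|BB
B/III-1 aff II-1×II-2: Bb
B/III-2 un ·: bb
B/III-3 un II-1×II-2: bb
B/III-4 un II-1×II-2: bb
B/IV-1 aff III-2×III-1: Bb
⇒ B over [I-1,I-2,II-1,II-2,II-3,III-1,III-2,III-3,III-4,IV-1]: 3 consistent
T/I-1 aff ·: Tt
T/I-2 un ·: tt
T/II-1 un I-1×I-2: tt
T/II-2 aff ·: Tt
T/II-3 aff I-1×I-2: Tt
T/III-1 un II-1×II-2: tt
T/III-2 un ·: tt
T/III-3 ? II-1×II-2: tt|Tt
T/III-4 ? II-1×II-2: tt|Tt
T/IV-1 un III-2×III-1: tt
⇒ T over [I-1,I-2,II-1,II-2,II-3,III-1,III-2,III-3,III-4,IV-1]: 4 consistent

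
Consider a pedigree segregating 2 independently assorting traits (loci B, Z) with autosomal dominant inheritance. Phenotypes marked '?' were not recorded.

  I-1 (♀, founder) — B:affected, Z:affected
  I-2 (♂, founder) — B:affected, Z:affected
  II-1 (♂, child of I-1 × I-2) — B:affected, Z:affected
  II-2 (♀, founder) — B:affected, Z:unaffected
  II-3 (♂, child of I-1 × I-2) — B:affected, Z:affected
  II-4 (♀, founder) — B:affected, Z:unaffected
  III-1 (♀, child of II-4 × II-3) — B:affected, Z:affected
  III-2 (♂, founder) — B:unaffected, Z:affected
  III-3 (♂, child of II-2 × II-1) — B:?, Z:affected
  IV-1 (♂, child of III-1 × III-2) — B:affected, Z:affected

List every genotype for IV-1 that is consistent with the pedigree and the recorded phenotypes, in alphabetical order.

B/I-1 aff ·: Bb|BB
B/I-2 aff ·: Bb|BB
B/II-1 aff I-1×I-2: Bb|BB
B/II-2 aff ·: Bb|BB
B/II-3 aff I-1×I-2: Bb|BB
B/II-4 aff ·: Bb|BB
B/III-1 aff II-4×II-3: Bb|BB
B/III-2 un ·: bb
B/III-3 ? II-2×II-1: bb|Bb|BB
B/IV-1 aff III-1×III-2: Bb
⇒ B over [I-1,I-2,II-1,II-2,II-3,II-4,III-1,III-2,III-3,IV-1]: 177 consistent
Z/I-1 aff ·: Zz|ZZ
Z/I-2 aff ·: Zz|ZZ
Z/II-1 aff I-1×I-2: Zz|ZZ
Z/II-2 un ·: zz
Z/II-3 aff I-1×I-2: Zz|ZZ
Z/II-4 un ·: zz
Z/III-1 aff II-4×II-3: Zz
Z/III-2 aff ·: Zz|ZZ
Z/III-3 aff II-2×II-1: Zz
Z/IV-1 aff III-1×III-2: Zz|ZZ
⇒ Z over [I-1,I-2,II-1,II-2,II-3,II-4,III-1,III-2,III-3,IV-1]: 52 consistent

IV-1 ∈ {Bb ZZ, Bb Zz}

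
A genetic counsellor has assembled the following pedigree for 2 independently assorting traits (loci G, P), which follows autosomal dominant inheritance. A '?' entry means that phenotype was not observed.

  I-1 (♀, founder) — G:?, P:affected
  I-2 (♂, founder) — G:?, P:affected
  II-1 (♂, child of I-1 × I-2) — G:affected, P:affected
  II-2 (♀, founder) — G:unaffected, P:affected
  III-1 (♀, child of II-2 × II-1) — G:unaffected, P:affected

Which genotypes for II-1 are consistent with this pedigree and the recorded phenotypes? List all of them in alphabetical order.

G/I-1 ? ·: gg|Gg|GG
G/I-2 ? ·: gg|Gg|GG
G/II-1 aff I-1×I-2: Gg
G/II-2 un ·: gg
G/III-1 un II-2×II-1: gg
⇒ G over [I-1,I-2,II-1,II-2,III-1]: 7 consistent
P/I-1 aff ·: Pp|PP
P/I-2 aff ·: Pp|PP
P/II-1 aff I-1×I-2: Pp|PP
P/II-2 aff ·: Pp|PP
P/III-1 aff II-2×II-1: Pp|PP
⇒ P over [I-1,I-2,II-1,II-2,III-1]: 24 consistent

II-1 ∈ {Gg PP, Gg Pp}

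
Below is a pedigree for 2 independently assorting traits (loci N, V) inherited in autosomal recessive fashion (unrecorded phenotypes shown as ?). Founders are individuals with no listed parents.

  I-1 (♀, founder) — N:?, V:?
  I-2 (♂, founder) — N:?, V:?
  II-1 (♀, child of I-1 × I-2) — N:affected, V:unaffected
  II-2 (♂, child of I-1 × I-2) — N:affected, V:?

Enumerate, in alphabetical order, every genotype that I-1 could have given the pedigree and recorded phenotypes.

N/I-1 ? ·: Nn|nn
N/I-2 ? ·: Nn|nn
N/II-1 aff I-1×I-2: nn
N/II-2 aff I-1×I-2: nn
⇒ N over [I-1,I-2,II-1,II-2]: 4 consistent
V/I-1 ? ·: VV|Vv|vv
V/I-2 ? ·: VV|Vv|vv
V/II-1 un I-1×I-2: VV|Vv
V/II-2 ? I-1×I-2: VV|Vv|vv
⇒ V over [I-1,I-2,II-1,II-2]: 21 consistent

I-1 ∈ {Nn VV, Nn Vv, Nn vv, nn VV, nn Vv, nn vv}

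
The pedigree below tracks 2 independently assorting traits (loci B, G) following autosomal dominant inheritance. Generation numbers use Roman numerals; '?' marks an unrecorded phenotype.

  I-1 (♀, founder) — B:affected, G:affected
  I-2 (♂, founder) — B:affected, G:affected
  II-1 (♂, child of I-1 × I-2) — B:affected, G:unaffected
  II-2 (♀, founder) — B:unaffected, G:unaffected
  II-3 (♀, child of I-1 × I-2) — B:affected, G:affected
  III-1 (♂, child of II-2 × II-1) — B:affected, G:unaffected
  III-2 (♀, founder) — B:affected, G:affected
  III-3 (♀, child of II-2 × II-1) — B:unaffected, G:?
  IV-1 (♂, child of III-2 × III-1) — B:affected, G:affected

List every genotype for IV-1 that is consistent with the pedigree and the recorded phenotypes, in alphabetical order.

B/I-1 aff ·: Bb|BB
B/I-2 aff ·: Bb|BB
B/II-1 aff I-1×I-2: Bb
B/II-2 un ·: bb
B/II-3 aff I-1×I-2: Bb|BB
B/III-1 aff II-2×II-1: Bb
B/III-2 aff ·: Bb|BB
B/III-3 un II-2×II-1: bb
B/IV-1 aff III-2×III-1: Bb|BB
⇒ B over [I-1,I-2,II-1,II-2,II-3,III-1,III-2,III-3,IV-1]: 24 consistent
G/I-1 aff ·: Gg
G/I-2 aff ·: Gg
G/II-1 un I-1×I-2: gg
G/II-2 un ·: gg
G/II-3 aff I-1×I-2: Gg|GG
G/III-1 un II-2×II-1: gg
G/III-2 aff ·: Gg|GG
G/III-3 ? II-2×II-1: gg
G/IV-1 aff III-2×III-1: Gg
⇒ G over [I-1,I-2,II-1,II-2,II-3,III-1,III-2,III-3,IV-1]: 4 consistent

IV-1 ∈ {BB Gg, Bb Gg}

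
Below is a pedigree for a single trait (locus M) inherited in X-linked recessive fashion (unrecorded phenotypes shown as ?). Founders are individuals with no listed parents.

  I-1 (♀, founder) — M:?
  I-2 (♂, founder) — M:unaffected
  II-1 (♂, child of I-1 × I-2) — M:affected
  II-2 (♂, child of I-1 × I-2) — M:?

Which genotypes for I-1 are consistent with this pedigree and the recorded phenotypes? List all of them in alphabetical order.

M/I-1 ? ·: X^MX^m|X^mX^m
M/I-2 un ·: X^MY
M/II-1 aff I-1×I-2: X^mY
M/II-2 ? I-1×I-2: X^MY|X^mY
⇒ M over [I-1,I-2,II-1,II-2]: 3 consistent

I-1 ∈ {X^MX^m, X^mX^m}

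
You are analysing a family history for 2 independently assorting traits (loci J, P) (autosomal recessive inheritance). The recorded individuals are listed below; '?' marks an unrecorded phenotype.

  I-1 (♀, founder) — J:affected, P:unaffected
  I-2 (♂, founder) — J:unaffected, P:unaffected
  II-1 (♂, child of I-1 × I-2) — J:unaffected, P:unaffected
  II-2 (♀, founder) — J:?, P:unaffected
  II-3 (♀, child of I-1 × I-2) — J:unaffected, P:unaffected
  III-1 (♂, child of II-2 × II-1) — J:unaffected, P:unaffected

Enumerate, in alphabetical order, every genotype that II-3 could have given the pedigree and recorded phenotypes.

II-3 ∈ {Jj PP, Jj Pp}

J/I-1 aff ·: jj
J/I-2 un ·: JJ|Jj
J/II-1 un I-1×I-2: Jj
J/II-2 ? ·: JJ|Jj|jj
J/II-3 un I-1×I-2: Jj
J/III-1 un II-2×II-1: JJ|Jj
⇒ J over [I-1,I-2,II-1,II-2,II-3,III-1]: 10 consistent
P/I-1 un ·: PP|Pp
P/I-2 un ·: PP|Pp
P/II-1 un I-1×I-2: PP|Pp
P/II-2 un ·: PP|Pp
P/II-3 un I-1×I-2: PP|Pp
P/III-1 un II-2×II-1: PP|Pp
⇒ P over [I-1,I-2,II-1,II-2,II-3,III-1]: 45 consistent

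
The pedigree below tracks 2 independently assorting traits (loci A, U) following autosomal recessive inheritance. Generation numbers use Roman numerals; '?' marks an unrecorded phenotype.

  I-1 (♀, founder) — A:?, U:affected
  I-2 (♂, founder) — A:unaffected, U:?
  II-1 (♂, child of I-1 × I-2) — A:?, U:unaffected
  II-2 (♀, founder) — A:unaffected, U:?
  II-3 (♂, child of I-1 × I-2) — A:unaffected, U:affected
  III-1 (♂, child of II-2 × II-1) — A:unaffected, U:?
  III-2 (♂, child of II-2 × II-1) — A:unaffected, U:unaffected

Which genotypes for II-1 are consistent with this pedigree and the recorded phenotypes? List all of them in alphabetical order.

A/I-1 ? ·: AA|Aa|aa
A/I-2 un ·: AA|Aa
A/II-1 ? I-1×I-2: AA|Aa|aa
A/II-2 un ·: AA|Aa
A/II-3 un I-1×I-2: AA|Aa
A/III-1 un II-2×II-1: AA|Aa
A/III-2 un II-2×II-1: AA|Aa
⇒ A over [I-1,I-2,II-1,II-2,II-3,III-1,III-2]: 105 consistent
U/I-1 aff ·: uu
U/I-2 ? ·: Uu
U/II-1 un I-1×I-2: Uu
U/II-2 ? ·: UU|Uu|uu
U/II-3 aff I-1×I-2: uu
U/III-1 ? II-2×II-1: UU|Uu|uu
U/III-2 un II-2×II-1: UU|Uu
⇒ U over [I-1,I-2,II-1,II-2,II-3,III-1,III-2]: 12 consistent

II-1 ∈ {AA Uu, Aa Uu, aa Uu}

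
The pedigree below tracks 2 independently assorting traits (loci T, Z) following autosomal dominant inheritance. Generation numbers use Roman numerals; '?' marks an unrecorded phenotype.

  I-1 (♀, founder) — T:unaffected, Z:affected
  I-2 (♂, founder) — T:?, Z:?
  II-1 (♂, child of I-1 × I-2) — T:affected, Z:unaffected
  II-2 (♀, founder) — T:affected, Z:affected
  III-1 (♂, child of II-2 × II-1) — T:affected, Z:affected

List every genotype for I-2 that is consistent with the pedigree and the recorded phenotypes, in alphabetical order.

T/I-1 un ·: tt
T/I-2 ? ·: Tt|TT
T/II-1 aff I-1×I-2: Tt
T/II-2 aff ·: Tt|TT
T/III-1 aff II-2×II-1: Tt|TT
⇒ T over [I-1,I-2,II-1,II-2,III-1]: 8 consistent
Z/I-1 aff ·: Zz
Z/I-2 ? ·: zz|Zz
Z/II-1 un I-1×I-2: zz
Z/II-2 aff ·: Zz|ZZ
Z/III-1 aff II-2×II-1: Zz
⇒ Z over [I-1,I-2,II-1,II-2,III-1]: 4 consistent

I-2 ∈ {TT Zz, TT zz, Tt Zz, Tt zz}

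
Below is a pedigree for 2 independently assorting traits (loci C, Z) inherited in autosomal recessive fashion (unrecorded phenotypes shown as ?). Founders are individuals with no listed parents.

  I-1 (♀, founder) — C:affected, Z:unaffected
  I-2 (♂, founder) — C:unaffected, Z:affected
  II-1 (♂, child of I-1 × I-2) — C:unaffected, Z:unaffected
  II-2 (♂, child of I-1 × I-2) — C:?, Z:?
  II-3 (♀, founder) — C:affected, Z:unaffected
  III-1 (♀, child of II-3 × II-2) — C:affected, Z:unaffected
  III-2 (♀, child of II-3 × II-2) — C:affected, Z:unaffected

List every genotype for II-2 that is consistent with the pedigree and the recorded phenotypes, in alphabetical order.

C/I-1 aff ·: cc
C/I-2 un ·: CC|Cc
C/II-1 un I-1×I-2: Cc
C/II-2 ? I-1×I-2: Cc|cc
C/II-3 aff ·: cc
C/III-1 aff II-3×II-2: cc
C/III-2 aff II-3×II-2: cc
⇒ C over [I-1,I-2,II-1,II-2,II-3,III-1,III-2]: 3 consistent
Z/I-1 un ·: ZZ|Zz
Z/I-2 aff ·: zz
Z/II-1 un I-1×I-2: Zz
Z/II-2 ? I-1×I-2: Zz|zz
Z/II-3 un ·: ZZ|Zz
Z/III-1 un II-3×II-2: ZZ|Zz
Z/III-2 un II-3×II-2: ZZ|Zz
⇒ Z over [I-1,I-2,II-1,II-2,II-3,III-1,III-2]: 18 consistent

II-2 ∈ {Cc Zz, Cc zz, cc Zz, cc zz}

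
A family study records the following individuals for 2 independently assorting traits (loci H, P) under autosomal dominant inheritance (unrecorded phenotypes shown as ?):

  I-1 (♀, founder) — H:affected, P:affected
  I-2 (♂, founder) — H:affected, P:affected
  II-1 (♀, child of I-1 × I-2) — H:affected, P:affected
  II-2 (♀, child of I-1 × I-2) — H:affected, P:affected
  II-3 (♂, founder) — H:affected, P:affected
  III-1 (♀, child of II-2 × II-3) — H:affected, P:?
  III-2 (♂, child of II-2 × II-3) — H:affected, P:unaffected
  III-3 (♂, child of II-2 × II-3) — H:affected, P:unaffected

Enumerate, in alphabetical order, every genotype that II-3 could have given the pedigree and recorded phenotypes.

II-3 ∈ {HH Pp, Hh Pp}

H/I-1 aff ·: Hh|HH
H/I-2 aff ·: Hh|HH
H/II-1 aff I-1×I-2: Hh|HH
H/II-2 aff I-1×I-2: Hh|HH
H/II-3 aff ·: Hh|HH
H/III-1 aff II-2×II-3: Hh|HH
H/III-2 aff II-2×II-3: Hh|HH
H/III-3 aff II-2×II-3: Hh|HH
⇒ H over [I-1,I-2,II-1,II-2,II-3,III-1,III-2,III-3]: 159 consistent
P/I-1 aff ·: Pp|PP
P/I-2 aff ·: Pp|PP
P/II-1 aff I-1×I-2: Pp|PP
P/II-2 aff I-1×I-2: Pp
P/II-3 aff ·: Pp
P/III-1 ? II-2×II-3: pp|Pp|PP
P/III-2 un II-2×II-3: pp
P/III-3 un II-2×II-3: pp
⇒ P over [I-1,I-2,II-1,II-2,II-3,III-1,III-2,III-3]: 18 consistent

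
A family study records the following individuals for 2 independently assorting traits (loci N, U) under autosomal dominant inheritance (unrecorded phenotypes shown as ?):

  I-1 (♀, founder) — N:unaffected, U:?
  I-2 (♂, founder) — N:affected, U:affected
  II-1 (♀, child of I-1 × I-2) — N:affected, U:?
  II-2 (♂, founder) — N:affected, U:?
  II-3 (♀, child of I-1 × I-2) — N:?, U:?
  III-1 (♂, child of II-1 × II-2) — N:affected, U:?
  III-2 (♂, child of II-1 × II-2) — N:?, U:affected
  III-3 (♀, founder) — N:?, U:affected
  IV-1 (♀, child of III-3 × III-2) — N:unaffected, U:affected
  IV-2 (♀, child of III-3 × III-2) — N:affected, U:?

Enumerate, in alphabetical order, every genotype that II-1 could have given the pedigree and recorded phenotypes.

N/I-1 un ·: nn
N/I-2 aff ·: Nn|NN
N/II-1 aff I-1×I-2: Nn
N/II-2 aff ·: Nn|NN
N/II-3 ? I-1×I-2: nn|Nn
N/III-1 aff II-1×II-2: Nn|NN
N/III-2 ? II-1×II-2: nn|Nn
N/III-3 ? ·: nn|Nn
N/IV-1 un III-3×III-2: nn
N/IV-2 aff III-3×III-2: Nn|NN
⇒ N over [I-1,I-2,II-1,II-2,II-3,III-1,III-2,III-3,IV-1,IV-2]: 42 consistent
U/I-1 ? ·: uu|Uu|UU
U/I-2 aff ·: Uu|UU
U/II-1 ? I-1×I-2: uu|Uu|UU
U/II-2 ? ·: uu|Uu|UU
U/II-3 ? I-1×I-2: uu|Uu|UU
U/III-1 ? II-1×II-2: uu|Uu|UU
U/III-2 aff II-1×II-2: Uu|UU
U/III-3 aff ·: Uu|UU
U/IV-1 aff III-3×III-2: Uu|UU
U/IV-2 ? III-3×III-2: uu|Uu|UU
⇒ U over [I-1,I-2,II-1,II-2,II-3,III-1,III-2,III-3,IV-1,IV-2]: 1460 consistent

II-1 ∈ {Nn UU, Nn Uu, Nn uu}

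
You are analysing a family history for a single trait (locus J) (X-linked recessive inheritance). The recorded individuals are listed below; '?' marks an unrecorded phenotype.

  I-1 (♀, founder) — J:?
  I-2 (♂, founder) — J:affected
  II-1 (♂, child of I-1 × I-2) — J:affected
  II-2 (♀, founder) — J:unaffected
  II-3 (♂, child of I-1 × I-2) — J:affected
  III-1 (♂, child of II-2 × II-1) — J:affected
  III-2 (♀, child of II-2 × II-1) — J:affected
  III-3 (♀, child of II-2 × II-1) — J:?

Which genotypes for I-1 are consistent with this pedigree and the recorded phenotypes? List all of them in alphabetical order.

J/I-1 ? ·: X^JX^j|X^jX^j
J/I-2 aff ·: X^jY
J/II-1 aff I-1×I-2: X^jY
J/II-2 un ·: X^JX^j
J/II-3 aff I-1×I-2: X^jY
J/III-1 aff II-2×II-1: X^jY
J/III-2 aff II-2×II-1: X^jX^j
J/III-3 ? II-2×II-1: X^JX^j|X^jX^j
⇒ J over [I-1,I-2,II-1,II-2,II-3,III-1,III-2,III-3]: 4 consistent

I-1 ∈ {X^JX^j, X^jX^j}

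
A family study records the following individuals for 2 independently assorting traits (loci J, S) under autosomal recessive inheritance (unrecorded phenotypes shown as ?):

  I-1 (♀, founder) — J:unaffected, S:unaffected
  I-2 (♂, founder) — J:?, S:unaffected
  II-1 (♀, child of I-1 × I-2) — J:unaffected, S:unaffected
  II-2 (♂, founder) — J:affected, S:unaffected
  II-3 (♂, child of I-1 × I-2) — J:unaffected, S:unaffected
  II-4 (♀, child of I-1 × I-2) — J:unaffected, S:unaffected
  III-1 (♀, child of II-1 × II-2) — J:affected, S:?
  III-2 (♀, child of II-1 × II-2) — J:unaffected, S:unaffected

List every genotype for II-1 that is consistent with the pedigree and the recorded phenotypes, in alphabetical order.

J/I-1 un ·: JJ|Jj
J/I-2 ? ·: JJ|Jj|jj
J/II-1 un I-1×I-2: Jj
J/II-2 aff ·: jj
J/II-3 un I-1×I-2: JJ|Jj
J/II-4 un I-1×I-2: JJ|Jj
J/III-1 aff II-1×II-2: jj
J/III-2 un II-1×II-2: Jj
⇒ J over [I-1,I-2,II-1,II-2,II-3,II-4,III-1,III-2]: 14 consistent
S/I-1 un ·: SS|Ss
S/I-2 un ·: SS|Ss
S/II-1 un I-1×I-2: SS|Ss
S/II-2 un ·: SS|Ss
S/II-3 un I-1×I-2: SS|Ss
S/II-4 un I-1×I-2: SS|Ss
S/III-1 ? II-1×II-2: SS|Ss|ss
S/III-2 un II-1×II-2: SS|Ss
⇒ S over [I-1,I-2,II-1,II-2,II-3,II-4,III-1,III-2]: 185 consistent

II-1 ∈ {Jj SS, Jj Ss}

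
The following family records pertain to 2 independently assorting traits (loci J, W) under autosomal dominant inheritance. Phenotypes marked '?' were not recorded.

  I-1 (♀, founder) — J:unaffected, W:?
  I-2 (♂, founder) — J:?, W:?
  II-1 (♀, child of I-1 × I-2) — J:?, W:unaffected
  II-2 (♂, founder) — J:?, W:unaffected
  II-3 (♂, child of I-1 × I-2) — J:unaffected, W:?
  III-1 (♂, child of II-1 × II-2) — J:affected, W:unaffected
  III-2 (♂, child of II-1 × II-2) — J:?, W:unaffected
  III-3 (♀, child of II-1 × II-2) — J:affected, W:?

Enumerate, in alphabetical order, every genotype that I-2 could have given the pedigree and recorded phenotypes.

J/I-1 un ·: jj
J/I-2 ? ·: jj|Jj
J/II-1 ? I-1×I-2: jj|Jj
J/II-2 ? ·: jj|Jj|JJ
J/II-3 un I-1×I-2: jj
J/III-1 aff II-1×II-2: Jj|JJ
J/III-2 ? II-1×II-2: jj|Jj|JJ
J/III-3 aff II-1×II-2: Jj|JJ
⇒ J over [I-1,I-2,II-1,II-2,II-3,III-1,III-2,III-3]: 28 consistent
W/I-1 ? ·: ww|Ww
W/I-2 ? ·: ww|Ww
W/II-1 un I-1×I-2: ww
W/II-2 un ·: ww
W/II-3 ? I-1×I-2: ww|Ww|WW
W/III-1 un II-1×II-2: ww
W/III-2 un II-1×II-2: ww
W/III-3 ? II-1×II-2: ww
⇒ W over [I-1,I-2,II-1,II-2,II-3,III-1,III-2,III-3]: 8 consistent

I-2 ∈ {Jj Ww, Jj ww, jj Ww, jj ww}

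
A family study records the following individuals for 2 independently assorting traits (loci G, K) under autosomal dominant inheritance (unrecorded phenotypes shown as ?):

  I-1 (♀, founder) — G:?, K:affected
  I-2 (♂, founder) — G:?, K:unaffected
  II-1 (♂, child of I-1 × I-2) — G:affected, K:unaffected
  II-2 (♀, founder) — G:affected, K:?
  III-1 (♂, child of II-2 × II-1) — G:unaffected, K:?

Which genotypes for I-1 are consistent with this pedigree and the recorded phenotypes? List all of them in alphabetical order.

I-1 ∈ {GG Kk, Gg Kk, gg Kk}

G/I-1 ? ·: gg|Gg|GG
G/I-2 ? ·: gg|Gg|GG
G/II-1 aff I-1×I-2: Gg
G/II-2 aff ·: Gg
G/III-1 un II-2×II-1: gg
⇒ G over [I-1,I-2,II-1,II-2,III-1]: 7 consistent
K/I-1 aff ·: Kk
K/I-2 un ·: kk
K/II-1 un I-1×I-2: kk
K/II-2 ? ·: kk|Kk|KK
K/III-1 ? II-2×II-1: kk|Kk
⇒ K over [I-1,I-2,II-1,II-2,III-1]: 4 consistent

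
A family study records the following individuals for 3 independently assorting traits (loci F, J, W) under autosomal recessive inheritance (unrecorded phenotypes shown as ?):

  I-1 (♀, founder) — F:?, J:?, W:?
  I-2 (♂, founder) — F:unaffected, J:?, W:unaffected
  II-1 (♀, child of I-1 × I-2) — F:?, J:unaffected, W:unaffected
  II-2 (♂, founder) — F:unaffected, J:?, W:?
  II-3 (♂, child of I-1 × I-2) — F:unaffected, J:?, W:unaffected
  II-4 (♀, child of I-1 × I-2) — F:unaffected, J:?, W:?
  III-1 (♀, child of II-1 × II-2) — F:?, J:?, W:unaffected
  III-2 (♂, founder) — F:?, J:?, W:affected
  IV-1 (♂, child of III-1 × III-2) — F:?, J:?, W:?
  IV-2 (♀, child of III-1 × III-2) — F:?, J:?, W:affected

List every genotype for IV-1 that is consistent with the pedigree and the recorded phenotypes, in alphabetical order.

F/I-1 ? ·: FF|Ff|ff
F/I-2 un ·: FF|Ff
F/II-1 ? I-1×I-2: FF|Ff|ff
F/II-2 un ·: FF|Ff
F/II-3 un I-1×I-2: FF|Ff
F/II-4 un I-1×I-2: FF|Ff
F/III-1 ? II-1×II-2: FF|Ff|ff
F/III-2 ? ·: FF|Ff|ff
F/IV-1 ? III-1×III-2: FF|Ff|ff
F/IV-2 ? III-1×III-2: FF|Ff|ff
⇒ F over [I-1,I-2,II-1,II-2,II-3,II-4,III-1,III-2,IV-1,IV-2]: 1305 consistent
J/I-1 ? ·: JJ|Jj|jj
J/I-2 ? ·: JJ|Jj|jj
J/II-1 un I-1×I-2: JJ|Jj
J/II-2 ? ·: JJ|Jj|jj
J/II-3 ? I-1×I-2: JJ|Jj|jj
J/II-4 ? I-1×I-2: JJ|Jj|jj
J/III-1 ? II-1×II-2: JJ|Jj|jj
J/III-2 ? ·: JJ|Jj|jj
J/IV-1 ? III-1×III-2: JJ|Jj|jj
J/IV-2 ? III-1×III-2: JJ|Jj|jj
⇒ J over [I-1,I-2,II-1,II-2,II-3,II-4,III-1,III-2,IV-1,IV-2]: 2853 consistent
W/I-1 ? ·: WW|Ww|ww
W/I-2 un ·: WW|Ww
W/II-1 un I-1×I-2: WW|Ww
W/II-2 ? ·: WW|Ww|ww
W/II-3 un I-1×I-2: WW|Ww
W/II-4 ? I-1×I-2: WW|Ww|ww
W/III-1 un II-1×II-2: Ww
W/III-2 aff ·: ww
W/IV-1 ? III-1×III-2: Ww|ww
W/IV-2 aff III-1×III-2: ww
⇒ W over [I-1,I-2,II-1,II-2,II-3,II-4,III-1,III-2,IV-1,IV-2]: 162 consistent

IV-1 ∈ {FF JJ Ww, FF JJ ww, FF Jj Ww, FF Jj ww, FF jj Ww, FF jj ww, Ff JJ Ww, Ff JJ ww, Ff Jj Ww, Ff Jj ww, Ff jj Ww, Ff jj ww, ff JJ Ww, ff JJ ww, ff Jj Ww, ff Jj ww, ff jj Ww, ff jj ww}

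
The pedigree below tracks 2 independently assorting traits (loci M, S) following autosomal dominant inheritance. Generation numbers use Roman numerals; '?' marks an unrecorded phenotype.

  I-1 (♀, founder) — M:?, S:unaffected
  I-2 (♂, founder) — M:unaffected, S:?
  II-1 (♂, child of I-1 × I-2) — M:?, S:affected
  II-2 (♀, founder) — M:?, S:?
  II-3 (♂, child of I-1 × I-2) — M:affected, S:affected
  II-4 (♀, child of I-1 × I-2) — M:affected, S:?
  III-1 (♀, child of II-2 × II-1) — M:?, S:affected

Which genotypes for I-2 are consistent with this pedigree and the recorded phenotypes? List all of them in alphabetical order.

I-2 ∈ {mm SS, mm Ss}

M/I-1 ? ·: Mm|MM
M/I-2 un ·: mm
M/II-1 ? I-1×I-2: mm|Mm
M/II-2 ? ·: mm|Mm|MM
M/II-3 aff I-1×I-2: Mm
M/II-4 aff I-1×I-2: Mm
M/III-1 ? II-2×II-1: mm|Mm|MM
⇒ M over [I-1,I-2,II-1,II-2,II-3,II-4,III-1]: 18 consistent
S/I-1 un ·: ss
S/I-2 ? ·: Ss|SS
S/II-1 aff I-1×I-2: Ss
S/II-2 ? ·: ss|Ss|SS
S/II-3 aff I-1×I-2: Ss
S/II-4 ? I-1×I-2: ss|Ss
S/III-1 aff II-2×II-1: Ss|SS
⇒ S over [I-1,I-2,II-1,II-2,II-3,II-4,III-1]: 15 consistent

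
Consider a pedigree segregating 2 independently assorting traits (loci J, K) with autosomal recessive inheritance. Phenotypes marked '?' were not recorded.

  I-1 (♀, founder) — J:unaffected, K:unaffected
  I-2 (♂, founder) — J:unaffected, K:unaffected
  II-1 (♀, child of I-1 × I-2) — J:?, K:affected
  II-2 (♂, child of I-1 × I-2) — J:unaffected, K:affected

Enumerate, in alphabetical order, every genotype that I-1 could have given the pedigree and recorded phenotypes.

J/I-1 un ·: JJ|Jj
J/I-2 un ·: JJ|Jj
J/II-1 ? I-1×I-2: JJ|Jj|jj
J/II-2 un I-1×I-2: JJ|Jj
⇒ J over [I-1,I-2,II-1,II-2]: 15 consistent
K/I-1 un ·: Kk
K/I-2 un ·: Kk
K/II-1 aff I-1×I-2: kk
K/II-2 aff I-1×I-2: kk
⇒ K over [I-1,I-2,II-1,II-2]: 1 consistent

I-1 ∈ {JJ Kk, Jj Kk}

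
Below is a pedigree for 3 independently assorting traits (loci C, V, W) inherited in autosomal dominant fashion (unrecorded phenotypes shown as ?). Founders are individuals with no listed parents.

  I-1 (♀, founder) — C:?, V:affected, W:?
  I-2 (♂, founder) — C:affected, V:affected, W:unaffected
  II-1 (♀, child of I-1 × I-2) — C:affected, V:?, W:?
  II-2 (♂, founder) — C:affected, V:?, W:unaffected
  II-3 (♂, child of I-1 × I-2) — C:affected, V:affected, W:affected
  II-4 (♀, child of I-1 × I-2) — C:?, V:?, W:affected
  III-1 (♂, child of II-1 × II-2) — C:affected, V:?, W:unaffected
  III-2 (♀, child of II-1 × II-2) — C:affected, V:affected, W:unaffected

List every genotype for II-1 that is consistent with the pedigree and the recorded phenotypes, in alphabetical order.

II-1 ∈ {CC VV Ww, CC VV ww, CC Vv Ww, CC Vv ww, CC vv Ww, CC vv ww, Cc VV Ww, Cc VV ww, Cc Vv Ww, Cc Vv ww, Cc vv Ww, Cc vv ww}

C/I-1 ? ·: cc|Cc|CC
C/I-2 aff ·: Cc|CC
C/II-1 aff I-1×I-2: Cc|CC
C/II-2 aff ·: Cc|CC
C/II-3 aff I-1×I-2: Cc|CC
C/II-4 ? I-1×I-2: cc|Cc|CC
C/III-1 aff II-1×II-2: Cc|CC
C/III-2 aff II-1×II-2: Cc|CC
⇒ C over [I-1,I-2,II-1,II-2,II-3,II-4,III-1,III-2]: 211 consistent
V/I-1 aff ·: Vv|VV
V/I-2 aff ·: Vv|VV
V/II-1 ? I-1×I-2: vv|Vv|VV
V/II-2 ? ·: vv|Vv|VV
V/II-3 aff I-1×I-2: Vv|VV
V/II-4 ? I-1×I-2: vv|Vv|VV
V/III-1 ? II-1×II-2: vv|Vv|VV
V/III-2 aff II-1×II-2: Vv|VV
⇒ V over [I-1,I-2,II-1,II-2,II-3,II-4,III-1,III-2]: 276 consistent
W/I-1 ? ·: Ww|WW
W/I-2 un ·: ww
W/II-1 ? I-1×I-2: ww|Ww
W/II-2 un ·: ww
W/II-3 aff I-1×I-2: Ww
W/II-4 aff I-1×I-2: Ww
W/III-1 un II-1×II-2: ww
W/III-2 un II-1×II-2: ww
⇒ W over [I-1,I-2,II-1,II-2,II-3,II-4,III-1,III-2]: 3 consistent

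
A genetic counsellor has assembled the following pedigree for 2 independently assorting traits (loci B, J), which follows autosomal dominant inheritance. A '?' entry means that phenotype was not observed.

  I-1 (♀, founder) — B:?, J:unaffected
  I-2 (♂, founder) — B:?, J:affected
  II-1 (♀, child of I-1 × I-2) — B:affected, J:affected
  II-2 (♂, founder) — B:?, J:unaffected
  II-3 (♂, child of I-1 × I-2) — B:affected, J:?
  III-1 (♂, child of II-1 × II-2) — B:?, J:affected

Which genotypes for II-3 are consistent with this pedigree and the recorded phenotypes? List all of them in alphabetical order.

II-3 ∈ {BB Jj, BB jj, Bb Jj, Bb jj}

B/I-1 ? ·: bb|Bb|BB
B/I-2 ? ·: bb|Bb|BB
B/II-1 aff I-1×I-2: Bb|BB
B/II-2 ? ·: bb|Bb|BB
B/II-3 aff I-1×I-2: Bb|BB
B/III-1 ? II-1×II-2: bb|Bb|BB
⇒ B over [I-1,I-2,II-1,II-2,II-3,III-1]: 98 consistent
J/I-1 un ·: jj
J/I-2 aff ·: Jj|JJ
J/II-1 aff I-1×I-2: Jj
J/II-2 un ·: jj
J/II-3 ? I-1×I-2: jj|Jj
J/III-1 aff II-1×II-2: Jj
⇒ J over [I-1,I-2,II-1,II-2,II-3,III-1]: 3 consistent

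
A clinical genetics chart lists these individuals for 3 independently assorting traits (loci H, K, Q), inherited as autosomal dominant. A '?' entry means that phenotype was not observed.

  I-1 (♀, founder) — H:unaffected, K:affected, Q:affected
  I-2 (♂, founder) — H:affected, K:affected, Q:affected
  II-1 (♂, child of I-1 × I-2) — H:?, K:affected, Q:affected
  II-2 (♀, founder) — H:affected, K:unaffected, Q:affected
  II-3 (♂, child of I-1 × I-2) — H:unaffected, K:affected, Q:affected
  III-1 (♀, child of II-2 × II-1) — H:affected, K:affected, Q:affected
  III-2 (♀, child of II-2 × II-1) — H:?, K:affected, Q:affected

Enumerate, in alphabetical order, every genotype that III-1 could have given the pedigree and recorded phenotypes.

H/I-1 un ·: hh
H/I-2 aff ·: Hh
H/II-1 ? I-1×I-2: hh|Hh
H/II-2 aff ·: Hh|HH
H/II-3 un I-1×I-2: hh
H/III-1 aff II-2×II-1: Hh|HH
H/III-2 ? II-2×II-1: hh|Hh|HH
⇒ H over [I-1,I-2,II-1,II-2,II-3,III-1,III-2]: 13 consistent
K/I-1 aff ·: Kk|KK
K/I-2 aff ·: Kk|KK
K/II-1 aff I-1×I-2: Kk|KK
K/II-2 un ·: kk
K/II-3 aff I-1×I-2: Kk|KK
K/III-1 aff II-2×II-1: Kk
K/III-2 aff II-2×II-1: Kk
⇒ K over [I-1,I-2,II-1,II-2,II-3,III-1,III-2]: 13 consistent
Q/I-1 aff ·: Qq|QQ
Q/I-2 aff ·: Qq|QQ
Q/II-1 aff I-1×I-2: Qq|QQ
Q/II-2 aff ·: Qq|QQ
Q/II-3 aff I-1×I-2: Qq|QQ
Q/III-1 aff II-2×II-1: Qq|QQ
Q/III-2 aff II-2×II-1: Qq|QQ
⇒ Q over [I-1,I-2,II-1,II-2,II-3,III-1,III-2]: 83 consistent

III-1 ∈ {HH Kk QQ, HH Kk Qq, Hh Kk QQ, Hh Kk Qq}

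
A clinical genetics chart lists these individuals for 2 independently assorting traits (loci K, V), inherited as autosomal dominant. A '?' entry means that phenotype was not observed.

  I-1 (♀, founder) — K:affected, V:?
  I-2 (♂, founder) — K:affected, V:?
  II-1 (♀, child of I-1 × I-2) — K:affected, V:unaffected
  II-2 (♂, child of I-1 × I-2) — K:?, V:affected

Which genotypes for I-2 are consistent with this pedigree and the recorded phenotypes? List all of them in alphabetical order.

I-2 ∈ {KK Vv, KK vv, Kk Vv, Kk vv}

K/I-1 aff ·: Kk|KK
K/I-2 aff ·: Kk|KK
K/II-1 aff I-1×I-2: Kk|KK
K/II-2 ? I-1×I-2: kk|Kk|KK
⇒ K over [I-1,I-2,II-1,II-2]: 15 consistent
V/I-1 ? ·: vv|Vv
V/I-2 ? ·: vv|Vv
V/II-1 un I-1×I-2: vv
V/II-2 aff I-1×I-2: Vv|VV
⇒ V over [I-1,I-2,II-1,II-2]: 4 consistent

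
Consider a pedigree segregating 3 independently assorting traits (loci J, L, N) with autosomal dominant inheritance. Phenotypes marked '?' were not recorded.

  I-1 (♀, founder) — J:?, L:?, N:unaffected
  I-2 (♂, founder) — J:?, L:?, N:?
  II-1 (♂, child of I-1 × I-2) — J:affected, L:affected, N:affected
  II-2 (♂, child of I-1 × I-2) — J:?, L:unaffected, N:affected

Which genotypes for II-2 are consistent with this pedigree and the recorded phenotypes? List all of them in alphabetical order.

II-2 ∈ {JJ ll Nn, Jj ll Nn, jj ll Nn}

J/I-1 ? ·: jj|Jj|JJ
J/I-2 ? ·: jj|Jj|JJ
J/II-1 aff I-1×I-2: Jj|JJ
J/II-2 ? I-1×I-2: jj|Jj|JJ
⇒ J over [I-1,I-2,II-1,II-2]: 21 consistent
L/I-1 ? ·: ll|Ll
L/I-2 ? ·: ll|Ll
L/II-1 aff I-1×I-2: Ll|LL
L/II-2 un I-1×I-2: ll
⇒ L over [I-1,I-2,II-1,II-2]: 4 consistent
N/I-1 un ·: nn
N/I-2 ? ·: Nn|NN
N/II-1 aff I-1×I-2: Nn
N/II-2 aff I-1×I-2: Nn
⇒ N over [I-1,I-2,II-1,II-2]: 2 consistent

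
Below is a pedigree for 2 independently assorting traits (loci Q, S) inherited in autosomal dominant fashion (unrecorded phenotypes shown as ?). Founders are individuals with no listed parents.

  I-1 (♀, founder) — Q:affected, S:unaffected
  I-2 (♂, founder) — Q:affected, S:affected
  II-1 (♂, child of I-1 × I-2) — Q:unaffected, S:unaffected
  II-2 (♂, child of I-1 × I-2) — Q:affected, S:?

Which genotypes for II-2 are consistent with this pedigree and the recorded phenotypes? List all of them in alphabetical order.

II-2 ∈ {QQ Ss, QQ ss, Qq Ss, Qq ss}

Q/I-1 aff ·: Qq
Q/I-2 aff ·: Qq
Q/II-1 un I-1×I-2: qq
Q/II-2 aff I-1×I-2: Qq|QQ
⇒ Q over [I-1,I-2,II-1,II-2]: 2 consistent
S/I-1 un ·: ss
S/I-2 aff ·: Ss
S/II-1 un I-1×I-2: ss
S/II-2 ? I-1×I-2: ss|Ss
⇒ S over [I-1,I-2,II-1,II-2]: 2 consistent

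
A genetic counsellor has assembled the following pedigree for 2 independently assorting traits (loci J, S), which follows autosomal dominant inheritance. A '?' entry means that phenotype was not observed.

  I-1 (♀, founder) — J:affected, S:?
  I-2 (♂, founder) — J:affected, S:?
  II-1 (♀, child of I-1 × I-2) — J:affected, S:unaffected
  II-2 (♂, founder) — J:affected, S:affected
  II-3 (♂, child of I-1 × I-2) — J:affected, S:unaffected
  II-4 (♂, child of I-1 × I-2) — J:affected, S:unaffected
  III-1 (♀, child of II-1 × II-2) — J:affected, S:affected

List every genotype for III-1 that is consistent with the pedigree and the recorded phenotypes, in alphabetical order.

J/I-1 aff ·: Jj|JJ
J/I-2 aff ·: Jj|JJ
J/II-1 aff I-1×I-2: Jj|JJ
J/II-2 aff ·: Jj|JJ
J/II-3 aff I-1×I-2: Jj|JJ
J/II-4 aff I-1×I-2: Jj|JJ
J/III-1 aff II-1×II-2: Jj|JJ
⇒ J over [I-1,I-2,II-1,II-2,II-3,II-4,III-1]: 87 consistent
S/I-1 ? ·: ss|Ss
S/I-2 ? ·: ss|Ss
S/II-1 un I-1×I-2: ss
S/II-2 aff ·: Ss|SS
S/II-3 un I-1×I-2: ss
S/II-4 un I-1×I-2: ss
S/III-1 aff II-1×II-2: Ss
⇒ S over [I-1,I-2,II-1,II-2,II-3,II-4,III-1]: 8 consistent

III-1 ∈ {JJ Ss, Jj Ss}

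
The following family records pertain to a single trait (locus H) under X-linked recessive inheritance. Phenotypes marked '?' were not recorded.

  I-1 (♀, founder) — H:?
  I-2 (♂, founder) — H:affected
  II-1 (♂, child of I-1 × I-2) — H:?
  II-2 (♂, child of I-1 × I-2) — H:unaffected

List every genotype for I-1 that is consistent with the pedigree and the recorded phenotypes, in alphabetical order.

I-1 ∈ {X^HX^H, X^HX^h}

H/I-1 ? ·: X^HX^H|X^HX^h
H/I-2 aff ·: X^hY
H/II-1 ? I-1×I-2: X^HY|X^hY
H/II-2 un I-1×I-2: X^HY
⇒ H over [I-1,I-2,II-1,II-2]: 3 consistent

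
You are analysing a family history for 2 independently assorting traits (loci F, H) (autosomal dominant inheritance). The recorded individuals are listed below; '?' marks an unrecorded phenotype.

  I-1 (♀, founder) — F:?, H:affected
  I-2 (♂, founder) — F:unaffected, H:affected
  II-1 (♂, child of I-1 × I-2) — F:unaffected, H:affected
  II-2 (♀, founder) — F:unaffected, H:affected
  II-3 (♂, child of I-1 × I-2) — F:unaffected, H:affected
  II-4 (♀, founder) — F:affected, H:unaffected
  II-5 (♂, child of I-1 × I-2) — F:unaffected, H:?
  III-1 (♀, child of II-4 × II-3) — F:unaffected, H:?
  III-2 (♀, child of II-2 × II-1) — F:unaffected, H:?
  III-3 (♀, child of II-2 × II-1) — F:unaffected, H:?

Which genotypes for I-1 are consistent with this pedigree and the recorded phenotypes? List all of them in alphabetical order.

I-1 ∈ {Ff HH, Ff Hh, ff HH, ff Hh}

F/I-1 ? ·: ff|Ff
F/I-2 un ·: ff
F/II-1 un I-1×I-2: ff
F/II-2 un ·: ff
F/II-3 un I-1×I-2: ff
F/II-4 aff ·: Ff
F/II-5 un I-1×I-2: ff
F/III-1 un II-4×II-3: ff
F/III-2 un II-2×II-1: ff
F/III-3 un II-2×II-1: ff
⇒ F over [I-1,I-2,II-1,II-2,II-3,II-4,II-5,III-1,III-2,III-3]: 2 consistent
H/I-1 aff ·: Hh|HH
H/I-2 aff ·: Hh|HH
H/II-1 aff I-1×I-2: Hh|HH
H/II-2 aff ·: Hh|HH
H/II-3 aff I-1×I-2: Hh|HH
H/II-4 un ·: hh
H/II-5 ? I-1×I-2: hh|Hh|HH
H/III-1 ? II-4×II-3: hh|Hh
H/III-2 ? II-2×II-1: hh|Hh|HH
H/III-3 ? II-2×II-1: hh|Hh|HH
⇒ H over [I-1,I-2,II-1,II-2,II-3,II-4,II-5,III-1,III-2,III-3]: 383 consistent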